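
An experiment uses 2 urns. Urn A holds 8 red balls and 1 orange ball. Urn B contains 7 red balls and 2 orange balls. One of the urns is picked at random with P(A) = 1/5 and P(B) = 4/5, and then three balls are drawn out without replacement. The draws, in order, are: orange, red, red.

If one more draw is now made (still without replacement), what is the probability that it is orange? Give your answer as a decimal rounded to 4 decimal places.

0.1429

The likelihood of the observed sequence under each hypothesis: P(data | urn A) = (1/9)(8/8)(7/7) = 1/9; P(data | urn B) = (2/9)(7/8)(6/7) = 1/6.
Multiplying each by its prior: 1/5 · 1/9 = 1/45, 4/5 · 1/6 = 2/15; summing to 7/45.
Normalising, the posterior is P(urn A | data) = 1/7, P(urn B | data) = 6/7.
The predictive probability is P(orange next | data) = (0)(1/7) + (1/6)(6/7) = 1/7.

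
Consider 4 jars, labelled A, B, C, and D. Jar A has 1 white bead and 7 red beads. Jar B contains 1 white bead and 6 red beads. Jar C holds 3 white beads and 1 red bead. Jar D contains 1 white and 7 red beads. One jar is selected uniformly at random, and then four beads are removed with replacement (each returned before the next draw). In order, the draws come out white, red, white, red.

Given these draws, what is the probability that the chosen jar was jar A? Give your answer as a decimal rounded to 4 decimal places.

The likelihood of the observed sequence under each hypothesis: P(data | jar A) = (1/8)(7/8)(1/8)(7/8) = 0.011963; P(data | jar B) = (1/7)(6/7)(1/7)(6/7) = 0.014994; P(data | jar C) = (3/4)(1/4)(3/4)(1/4) = 0.035156; P(data | jar D) = (1/8)(7/8)(1/8)(7/8) = 0.011963.
Weighting by the prior gives 1/4 · 0.011963 = 0.0029907, 1/4 · 0.014994 = 0.0037484, 1/4 · 0.035156 = 0.0087891, 1/4 · 0.011963 = 0.0029907; summing to 0.018519.
So P(jar A | data) = (0.0029907) / (0.018519) = 0.1615.

0.1615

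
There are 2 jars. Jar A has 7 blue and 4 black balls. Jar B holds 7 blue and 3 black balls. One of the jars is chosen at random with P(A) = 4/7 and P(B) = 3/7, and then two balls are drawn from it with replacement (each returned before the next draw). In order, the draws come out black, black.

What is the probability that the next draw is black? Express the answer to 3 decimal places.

0.342

The likelihood of the observed sequence under each hypothesis: P(data | jar A) = (4/11)(4/11) = 0.13223; P(data | jar B) = (3/10)(3/10) = 0.09.
The prior-weighted likelihoods are 4/7 · 0.13223 = 0.075561, 3/7 · 0.09 = 0.038571; these sum to 0.11413.
Normalising, the posterior is P(jar A | data) = 0.66205, P(jar B | data) = 0.33795.
Averaging over the posterior, P(black next | data) = (4/11)(0.66205) + (3/10)(0.33795) = 0.34213.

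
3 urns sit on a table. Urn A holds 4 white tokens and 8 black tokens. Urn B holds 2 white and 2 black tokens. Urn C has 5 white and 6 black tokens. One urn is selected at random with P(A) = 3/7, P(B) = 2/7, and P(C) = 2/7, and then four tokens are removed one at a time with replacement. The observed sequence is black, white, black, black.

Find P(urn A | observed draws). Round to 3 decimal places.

Under each hypothesis, the probability of the observed sequence is: P(data | urn A) = (8/12)(4/12)(8/12)(8/12) = 0.098765; P(data | urn B) = (2/4)(2/4)(2/4)(2/4) = 0.0625; P(data | urn C) = (6/11)(5/11)(6/11)(6/11) = 0.073765.
Weighting by the prior gives 3/7 · 0.098765 = 0.042328, 2/7 · 0.0625 = 0.017857, 2/7 · 0.073765 = 0.021076; with total 0.081261.
By Bayes' rule, P(urn A | data) = (0.042328) / (0.081261) = 0.52089.

0.521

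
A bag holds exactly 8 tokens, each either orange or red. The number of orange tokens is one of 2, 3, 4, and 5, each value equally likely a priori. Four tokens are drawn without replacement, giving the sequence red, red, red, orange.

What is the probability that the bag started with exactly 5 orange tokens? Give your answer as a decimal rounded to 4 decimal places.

For each hypothesis, P(data | H) works out to: P(data | r = 2) = (6/8)(5/7)(4/6)(2/5) = 1/7; P(data | r = 3) = (5/8)(4/7)(3/6)(3/5) = 3/28; P(data | r = 4) = (4/8)(3/7)(2/6)(4/5) = 2/35; P(data | r = 5) = (3/8)(2/7)(1/6)(5/5) = 1/56.
Multiplying each by its prior: 1/4 · 1/7 = 1/28, 1/4 · 3/28 = 3/112, 1/4 · 2/35 = 1/70, 1/4 · 1/56 = 1/224; summing to 13/160.
So P(r = 5 | data) = (1/224) / (13/160) = 5/91.

0.0549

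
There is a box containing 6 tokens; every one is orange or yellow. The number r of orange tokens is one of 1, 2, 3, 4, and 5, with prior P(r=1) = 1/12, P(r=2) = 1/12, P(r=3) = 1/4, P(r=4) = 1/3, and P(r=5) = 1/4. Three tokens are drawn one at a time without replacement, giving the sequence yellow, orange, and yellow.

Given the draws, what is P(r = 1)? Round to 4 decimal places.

The likelihood of the observed sequence under each hypothesis: P(data | r = 1) = (5/6)(1/5)(4/4) = 1/6; P(data | r = 2) = (4/6)(2/5)(3/4) = 1/5; P(data | r = 3) = (3/6)(3/5)(2/4) = 3/20; P(data | r = 4) = (2/6)(4/5)(1/4) = 1/15; P(data | r = 5) = (1/6)(5/5)(0/4) = 0.
Weighting by the prior gives 1/12 · 1/6 = 1/72, 1/12 · 1/5 = 1/60, 1/4 · 3/20 = 3/80, 1/3 · 1/15 = 1/45, 1/4 · 0 = 0; these sum to 13/144.
So P(r = 1 | data) = (1/72) / (13/144) = 2/13.

0.1538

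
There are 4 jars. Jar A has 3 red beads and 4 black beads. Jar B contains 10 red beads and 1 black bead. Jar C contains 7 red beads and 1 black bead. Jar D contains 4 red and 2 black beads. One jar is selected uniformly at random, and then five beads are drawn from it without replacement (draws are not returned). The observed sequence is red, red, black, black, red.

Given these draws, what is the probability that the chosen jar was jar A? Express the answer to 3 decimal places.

The likelihood of the observed sequence under each hypothesis: P(data | jar A) = (3/7)(2/6)(4/5)(3/4)(1/3) = 1/35; P(data | jar B) = (10/11)(9/10)(1/9)(0/8) = 0; P(data | jar C) = (7/8)(6/7)(1/6)(0/5) = 0; P(data | jar D) = (4/6)(3/5)(2/4)(1/3)(2/2) = 1/15.
The prior-weighted likelihoods are 1/4 · 1/35 = 1/140, 1/4 · 0 = 0, 1/4 · 0 = 0, 1/4 · 1/15 = 1/60; these sum to 1/42.
Therefore the posterior P(jar A | data) = (1/140) / (1/42) = 3/10.

0.300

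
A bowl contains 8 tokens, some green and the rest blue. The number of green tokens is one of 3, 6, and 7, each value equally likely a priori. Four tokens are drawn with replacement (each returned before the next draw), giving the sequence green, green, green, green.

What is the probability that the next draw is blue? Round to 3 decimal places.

Compute the likelihood of the observed sequence for each case: P(data | r = 3) = (3/8)(3/8)(3/8)(3/8) = 0.019775; P(data | r = 6) = (6/8)(6/8)(6/8)(6/8) = 0.31641; P(data | r = 7) = (7/8)(7/8)(7/8)(7/8) = 0.58618.
The prior-weighted likelihoods are 1/3 · 0.019775 = 0.0065918, 1/3 · 0.31641 = 0.10547, 1/3 · 0.58618 = 0.19539; with total 0.30745.
Normalising, the posterior is P(r = 3 | data) = 0.02144, P(r = 6 | data) = 0.34304, P(r = 7 | data) = 0.63552.
Averaging over the posterior, P(blue next | data) = (5/8)(0.02144) + (1/4)(0.34304) + (1/8)(0.63552) = 0.1786.

0.179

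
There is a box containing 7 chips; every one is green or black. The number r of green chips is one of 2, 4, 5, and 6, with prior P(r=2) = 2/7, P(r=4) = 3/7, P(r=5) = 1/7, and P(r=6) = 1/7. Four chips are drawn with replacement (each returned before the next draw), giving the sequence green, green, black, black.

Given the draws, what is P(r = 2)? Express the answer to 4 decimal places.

For each hypothesis, P(data | H) works out to: P(data | r = 2) = (2/7)(2/7)(5/7)(5/7) = 0.041649; P(data | r = 4) = (4/7)(4/7)(3/7)(3/7) = 0.059975; P(data | r = 5) = (5/7)(5/7)(2/7)(2/7) = 0.041649; P(data | r = 6) = (6/7)(6/7)(1/7)(1/7) = 0.014994.
The prior-weighted likelihoods are 2/7 · 0.041649 = 0.0119, 3/7 · 0.059975 = 0.025704, 1/7 · 0.041649 = 0.0059499, 1/7 · 0.014994 = 0.002142; these sum to 0.045695.
By Bayes' rule, P(r = 2 | data) = (0.0119) / (0.045695) = 0.26042.

0.2604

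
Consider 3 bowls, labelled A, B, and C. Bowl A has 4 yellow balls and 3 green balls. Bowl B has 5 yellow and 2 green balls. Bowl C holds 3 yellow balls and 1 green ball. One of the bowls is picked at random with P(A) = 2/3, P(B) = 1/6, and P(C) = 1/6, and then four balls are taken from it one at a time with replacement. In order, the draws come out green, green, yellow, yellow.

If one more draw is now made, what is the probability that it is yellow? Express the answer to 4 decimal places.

For each hypothesis, P(data | H) works out to: P(data | bowl A) = (3/7)(3/7)(4/7)(4/7) = 0.059975; P(data | bowl B) = (2/7)(2/7)(5/7)(5/7) = 0.041649; P(data | bowl C) = (1/4)(1/4)(3/4)(3/4) = 0.035156.
The prior-weighted likelihoods are 2/3 · 0.059975 = 0.039983, 1/6 · 0.041649 = 0.0069416, 1/6 · 0.035156 = 0.0058594; these sum to 0.052784.
Dividing through by the total gives posterior P(bowl A | data) = 0.75749, P(bowl B | data) = 0.13151, P(bowl C | data) = 0.11101.
The predictive probability is P(yellow next | data) = (4/7)(0.75749) + (5/7)(0.13151) + (3/4)(0.11101) = 0.61004.

0.6100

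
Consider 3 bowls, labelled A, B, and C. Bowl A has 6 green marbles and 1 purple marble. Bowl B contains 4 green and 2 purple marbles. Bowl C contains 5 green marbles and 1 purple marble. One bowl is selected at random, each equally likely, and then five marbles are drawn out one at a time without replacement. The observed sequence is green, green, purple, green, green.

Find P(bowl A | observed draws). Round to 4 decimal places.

Compute the likelihood of the observed sequence for each case: P(data | bowl A) = (6/7)(5/6)(1/5)(4/4)(3/3) = 1/7; P(data | bowl B) = (4/6)(3/5)(2/4)(2/3)(1/2) = 1/15; P(data | bowl C) = (5/6)(4/5)(1/4)(3/3)(2/2) = 1/6.
Weighting by the prior gives 1/3 · 1/7 = 1/21, 1/3 · 1/15 = 1/45, 1/3 · 1/6 = 1/18; with total 79/630.
So P(bowl A | data) = (1/21) / (79/630) = 30/79.

0.3797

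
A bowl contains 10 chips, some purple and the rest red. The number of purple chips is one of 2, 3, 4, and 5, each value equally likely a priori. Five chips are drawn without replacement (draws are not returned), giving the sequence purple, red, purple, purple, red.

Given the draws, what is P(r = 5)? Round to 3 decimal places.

0.552

The likelihood of the observed sequence under each hypothesis: P(data | r = 2) = (2/10)(8/9)(1/8)(0/7) = 0; P(data | r = 3) = (3/10)(7/9)(2/8)(1/7)(6/6) = 0.0083333; P(data | r = 4) = (4/10)(6/9)(3/8)(2/7)(5/6) = 0.02381; P(data | r = 5) = (5/10)(5/9)(4/8)(3/7)(4/6) = 0.039683.
Weighting by the prior gives 1/4 · 0 = 0, 1/4 · 0.0083333 = 0.0020833, 1/4 · 0.02381 = 0.0059524, 1/4 · 0.039683 = 0.0099206; with total 0.017956.
Hence P(r = 5 | data) = (0.0099206) / (0.017956) = 0.55249.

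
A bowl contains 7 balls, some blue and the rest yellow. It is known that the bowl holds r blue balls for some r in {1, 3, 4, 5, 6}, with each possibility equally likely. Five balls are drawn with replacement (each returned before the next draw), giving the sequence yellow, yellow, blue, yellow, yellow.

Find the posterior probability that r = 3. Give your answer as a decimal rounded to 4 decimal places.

Compute the likelihood of the observed sequence for each case: P(data | r = 1) = (6/7)(6/7)(1/7)(6/7)(6/7) = 0.077111; P(data | r = 3) = (4/7)(4/7)(3/7)(4/7)(4/7) = 0.045695; P(data | r = 4) = (3/7)(3/7)(4/7)(3/7)(3/7) = 0.019278; P(data | r = 5) = (2/7)(2/7)(5/7)(2/7)(2/7) = 0.0047599; P(data | r = 6) = (1/7)(1/7)(6/7)(1/7)(1/7) = 0.00035699.
Multiplying each by its prior: 1/5 · 0.077111 = 0.015422, 1/5 · 0.045695 = 0.009139, 1/5 · 0.019278 = 0.0038555, 1/5 · 0.0047599 = 0.00095198, 1/5 · 0.00035699 = 7.1399e-05; summing to 0.02944.
By Bayes' rule, P(r = 3 | data) = (0.009139) / (0.02944) = 0.31043.

0.3104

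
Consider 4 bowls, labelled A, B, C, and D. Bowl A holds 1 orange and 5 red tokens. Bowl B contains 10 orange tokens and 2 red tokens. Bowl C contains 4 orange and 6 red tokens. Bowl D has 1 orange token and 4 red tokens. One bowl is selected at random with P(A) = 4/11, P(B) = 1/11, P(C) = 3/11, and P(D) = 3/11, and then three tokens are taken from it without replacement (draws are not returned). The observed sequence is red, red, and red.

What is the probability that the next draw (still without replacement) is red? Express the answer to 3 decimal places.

The likelihood of the observed sequence under each hypothesis: P(data | bowl A) = (5/6)(4/5)(3/4) = 1/2; P(data | bowl B) = (2/12)(1/11)(0/10) = 0; P(data | bowl C) = (6/10)(5/9)(4/8) = 1/6; P(data | bowl D) = (4/5)(3/4)(2/3) = 2/5.
Weighting by the prior gives 4/11 · 1/2 = 2/11, 1/11 · 0 = 0, 3/11 · 1/6 = 1/22, 3/11 · 2/5 = 6/55; these sum to 37/110.
The posterior is then P(bowl A | data) = 20/37, P(bowl B | data) = 0, P(bowl C | data) = 5/37, P(bowl D | data) = 12/37.
So P(red next | data) = Σ P(red next | H) P(H | data) = (2/3)(20/37) + (3/7)(5/37) + (1/2)(12/37) = 451/777.

0.580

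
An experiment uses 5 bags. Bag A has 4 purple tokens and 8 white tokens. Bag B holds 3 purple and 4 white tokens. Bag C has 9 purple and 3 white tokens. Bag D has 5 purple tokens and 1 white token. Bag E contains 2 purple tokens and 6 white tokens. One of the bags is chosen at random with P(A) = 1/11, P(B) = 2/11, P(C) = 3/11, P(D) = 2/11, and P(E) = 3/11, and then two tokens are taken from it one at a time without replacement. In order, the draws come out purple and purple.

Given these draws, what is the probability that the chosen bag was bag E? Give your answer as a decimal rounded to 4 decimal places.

The likelihood of the observed sequence under each hypothesis: P(data | bag A) = (4/12)(3/11) = 0.090909; P(data | bag B) = (3/7)(2/6) = 0.14286; P(data | bag C) = (9/12)(8/11) = 0.54545; P(data | bag D) = (5/6)(4/5) = 0.66667; P(data | bag E) = (2/8)(1/7) = 0.035714.
Multiplying each by its prior: 1/11 · 0.090909 = 0.0082645, 2/11 · 0.14286 = 0.025974, 3/11 · 0.54545 = 0.14876, 2/11 · 0.66667 = 0.12121, 3/11 · 0.035714 = 0.0097403; summing to 0.31395.
So P(bag E | data) = (0.0097403) / (0.31395) = 0.031025.

0.0310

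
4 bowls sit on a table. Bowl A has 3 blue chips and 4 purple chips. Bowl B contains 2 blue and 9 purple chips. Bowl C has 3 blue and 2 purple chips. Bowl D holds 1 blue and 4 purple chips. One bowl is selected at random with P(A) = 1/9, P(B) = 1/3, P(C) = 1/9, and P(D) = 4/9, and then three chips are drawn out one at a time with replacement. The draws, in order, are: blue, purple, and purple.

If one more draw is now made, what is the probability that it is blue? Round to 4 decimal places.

For each hypothesis, P(data | H) works out to: P(data | bowl A) = (3/7)(4/7)(4/7) = 0.13994; P(data | bowl B) = (2/11)(9/11)(9/11) = 0.12171; P(data | bowl C) = (3/5)(2/5)(2/5) = 0.096; P(data | bowl D) = (1/5)(4/5)(4/5) = 0.128.
Weighting by the prior gives 1/9 · 0.13994 = 0.015549, 1/3 · 0.12171 = 0.040571, 1/9 · 0.096 = 0.010667, 4/9 · 0.128 = 0.056889; with total 0.12368.
Dividing through by the total gives posterior P(bowl A | data) = 0.12572, P(bowl B | data) = 0.32804, P(bowl C | data) = 0.086247, P(bowl D | data) = 0.45998.
Averaging over the posterior, P(blue next | data) = (3/7)(0.12572) + (2/11)(0.32804) + (3/5)(0.086247) + (1/5)(0.45998) = 0.25727.

0.2573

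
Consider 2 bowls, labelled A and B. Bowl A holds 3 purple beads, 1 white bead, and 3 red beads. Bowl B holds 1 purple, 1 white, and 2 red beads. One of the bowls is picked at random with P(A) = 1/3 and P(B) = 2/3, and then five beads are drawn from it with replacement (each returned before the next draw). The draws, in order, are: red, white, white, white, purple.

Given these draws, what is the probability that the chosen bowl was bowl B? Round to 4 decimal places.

0.8794

Compute the likelihood of the observed sequence for each case: P(data | bowl A) = (3/7)(1/7)(1/7)(1/7)(3/7) = 0.00053549; P(data | bowl B) = (2/4)(1/4)(1/4)(1/4)(1/4) = 0.0019531.
Multiplying each by its prior: 1/3 · 0.00053549 = 0.0001785, 2/3 · 0.0019531 = 0.0013021; with total 0.0014806.
Therefore the posterior P(bowl B | data) = (0.0013021) / (0.0014806) = 0.87944.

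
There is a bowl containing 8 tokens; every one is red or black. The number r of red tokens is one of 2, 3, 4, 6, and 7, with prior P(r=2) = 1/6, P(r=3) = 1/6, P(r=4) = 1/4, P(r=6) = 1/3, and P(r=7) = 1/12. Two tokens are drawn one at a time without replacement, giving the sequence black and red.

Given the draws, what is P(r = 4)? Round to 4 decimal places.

0.3057

Under each hypothesis, the probability of the observed sequence is: P(data | r = 2) = (6/8)(2/7) = 3/14; P(data | r = 3) = (5/8)(3/7) = 15/56; P(data | r = 4) = (4/8)(4/7) = 2/7; P(data | r = 6) = (2/8)(6/7) = 3/14; P(data | r = 7) = (1/8)(7/7) = 1/8.
Multiplying each by its prior: 1/6 · 3/14 = 1/28, 1/6 · 15/56 = 5/112, 1/4 · 2/7 = 1/14, 1/3 · 3/14 = 1/14, 1/12 · 1/8 = 1/96; these sum to 157/672.
By Bayes' rule, P(r = 4 | data) = (1/14) / (157/672) = 48/157.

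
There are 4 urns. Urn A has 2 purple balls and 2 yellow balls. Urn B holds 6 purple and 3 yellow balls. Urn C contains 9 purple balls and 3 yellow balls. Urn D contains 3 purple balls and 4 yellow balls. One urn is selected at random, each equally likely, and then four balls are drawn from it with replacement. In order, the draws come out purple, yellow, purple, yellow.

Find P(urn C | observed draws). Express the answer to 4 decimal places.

The likelihood of the observed sequence under each hypothesis: P(data | urn A) = (2/4)(2/4)(2/4)(2/4) = 0.0625; P(data | urn B) = (6/9)(3/9)(6/9)(3/9) = 0.049383; P(data | urn C) = (9/12)(3/12)(9/12)(3/12) = 0.035156; P(data | urn D) = (3/7)(4/7)(3/7)(4/7) = 0.059975.
Multiplying each by its prior: 1/4 · 0.0625 = 0.015625, 1/4 · 0.049383 = 0.012346, 1/4 · 0.035156 = 0.0087891, 1/4 · 0.059975 = 0.014994; these sum to 0.051753.
Hence P(urn C | data) = (0.0087891) / (0.051753) = 0.16983.

0.1698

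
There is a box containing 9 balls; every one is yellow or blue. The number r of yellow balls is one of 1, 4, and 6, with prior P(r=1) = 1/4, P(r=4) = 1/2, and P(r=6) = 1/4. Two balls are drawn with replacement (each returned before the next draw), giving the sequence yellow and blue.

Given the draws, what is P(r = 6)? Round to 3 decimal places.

0.273

Compute the likelihood of the observed sequence for each case: P(data | r = 1) = (1/9)(8/9) = 8/81; P(data | r = 4) = (4/9)(5/9) = 20/81; P(data | r = 6) = (6/9)(3/9) = 2/9.
Weighting by the prior gives 1/4 · 8/81 = 2/81, 1/2 · 20/81 = 10/81, 1/4 · 2/9 = 1/18; summing to 11/54.
So P(r = 6 | data) = (1/18) / (11/54) = 3/11.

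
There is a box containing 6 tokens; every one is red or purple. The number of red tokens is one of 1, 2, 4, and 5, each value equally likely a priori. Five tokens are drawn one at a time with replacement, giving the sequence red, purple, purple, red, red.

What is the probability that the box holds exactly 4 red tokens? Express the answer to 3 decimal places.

Under each hypothesis, the probability of the observed sequence is: P(data | r = 1) = (1/6)(5/6)(5/6)(1/6)(1/6) = 0.003215; P(data | r = 2) = (2/6)(4/6)(4/6)(2/6)(2/6) = 0.016461; P(data | r = 4) = (4/6)(2/6)(2/6)(4/6)(4/6) = 0.032922; P(data | r = 5) = (5/6)(1/6)(1/6)(5/6)(5/6) = 0.016075.
Weighting by the prior gives 1/4 · 0.003215 = 0.00080376, 1/4 · 0.016461 = 0.0041152, 1/4 · 0.032922 = 0.0082305, 1/4 · 0.016075 = 0.0040188; summing to 0.017168.
Therefore the posterior P(r = 4 | data) = (0.0082305) / (0.017168) = 0.4794.

0.479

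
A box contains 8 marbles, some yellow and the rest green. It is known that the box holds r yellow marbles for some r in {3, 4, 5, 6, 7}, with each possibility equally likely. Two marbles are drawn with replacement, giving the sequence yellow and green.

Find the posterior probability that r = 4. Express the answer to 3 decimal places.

Under each hypothesis, the probability of the observed sequence is: P(data | r = 3) = (3/8)(5/8) = 15/64; P(data | r = 4) = (4/8)(4/8) = 1/4; P(data | r = 5) = (5/8)(3/8) = 15/64; P(data | r = 6) = (6/8)(2/8) = 3/16; P(data | r = 7) = (7/8)(1/8) = 7/64.
Multiplying each by its prior: 1/5 · 15/64 = 3/64, 1/5 · 1/4 = 1/20, 1/5 · 15/64 = 3/64, 1/5 · 3/16 = 3/80, 1/5 · 7/64 = 7/320; these sum to 13/64.
By Bayes' rule, P(r = 4 | data) = (1/20) / (13/64) = 16/65.

0.246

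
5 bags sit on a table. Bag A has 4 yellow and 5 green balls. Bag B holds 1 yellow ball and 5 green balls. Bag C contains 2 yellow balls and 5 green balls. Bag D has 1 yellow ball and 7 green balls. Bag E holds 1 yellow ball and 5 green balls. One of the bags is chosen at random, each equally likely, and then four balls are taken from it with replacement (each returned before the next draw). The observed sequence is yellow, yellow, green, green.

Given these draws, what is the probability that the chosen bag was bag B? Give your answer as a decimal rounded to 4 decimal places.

0.1259

For each hypothesis, P(data | H) works out to: P(data | bag A) = (4/9)(4/9)(5/9)(5/9) = 0.060966; P(data | bag B) = (1/6)(1/6)(5/6)(5/6) = 0.01929; P(data | bag C) = (2/7)(2/7)(5/7)(5/7) = 0.041649; P(data | bag D) = (1/8)(1/8)(7/8)(7/8) = 0.011963; P(data | bag E) = (1/6)(1/6)(5/6)(5/6) = 0.01929.
Weighting by the prior gives 1/5 · 0.060966 = 0.012193, 1/5 · 0.01929 = 0.003858, 1/5 · 0.041649 = 0.0083299, 1/5 · 0.011963 = 0.0023926, 1/5 · 0.01929 = 0.003858; with total 0.030632.
By Bayes' rule, P(bag B | data) = (0.003858) / (0.030632) = 0.12595.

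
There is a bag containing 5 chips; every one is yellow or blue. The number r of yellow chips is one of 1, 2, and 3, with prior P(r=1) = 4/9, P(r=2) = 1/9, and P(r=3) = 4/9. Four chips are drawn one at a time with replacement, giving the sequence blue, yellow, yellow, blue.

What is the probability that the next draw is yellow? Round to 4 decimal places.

0.4656

Under each hypothesis, the probability of the observed sequence is: P(data | r = 1) = (4/5)(1/5)(1/5)(4/5) = 0.0256; P(data | r = 2) = (3/5)(2/5)(2/5)(3/5) = 0.0576; P(data | r = 3) = (2/5)(3/5)(3/5)(2/5) = 0.0576.
Multiplying each by its prior: 4/9 · 0.0256 = 0.011378, 1/9 · 0.0576 = 0.0064, 4/9 · 0.0576 = 0.0256; with total 0.043378.
Dividing through by the total gives posterior P(r = 1 | data) = 0.2623, P(r = 2 | data) = 0.14754, P(r = 3 | data) = 0.59016.
So P(yellow next | data) = Σ P(yellow next | H) P(H | data) = (1/5)(0.2623) + (2/5)(0.14754) + (3/5)(0.59016) = 0.46557.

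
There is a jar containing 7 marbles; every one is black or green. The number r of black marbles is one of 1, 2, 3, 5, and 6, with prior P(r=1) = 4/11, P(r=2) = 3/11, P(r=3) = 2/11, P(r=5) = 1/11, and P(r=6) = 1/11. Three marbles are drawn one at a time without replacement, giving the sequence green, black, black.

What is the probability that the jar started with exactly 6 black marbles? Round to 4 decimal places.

Compute the likelihood of the observed sequence for each case: P(data | r = 1) = (6/7)(1/6)(0/5) = 0; P(data | r = 2) = (5/7)(2/6)(1/5) = 0.047619; P(data | r = 3) = (4/7)(3/6)(2/5) = 0.11429; P(data | r = 5) = (2/7)(5/6)(4/5) = 0.19048; P(data | r = 6) = (1/7)(6/6)(5/5) = 0.14286.
Multiplying each by its prior: 4/11 · 0 = 0, 3/11 · 0.047619 = 0.012987, 2/11 · 0.11429 = 0.020779, 1/11 · 0.19048 = 0.017316, 1/11 · 0.14286 = 0.012987; with total 0.064069.
Hence P(r = 6 | data) = (0.012987) / (0.064069) = 0.2027.

0.2027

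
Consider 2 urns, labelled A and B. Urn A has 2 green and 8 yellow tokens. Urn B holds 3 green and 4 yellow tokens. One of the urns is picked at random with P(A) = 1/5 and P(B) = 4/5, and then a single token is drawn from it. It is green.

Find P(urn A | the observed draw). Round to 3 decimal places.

Under each hypothesis, the probability of this draw is: P(data | urn A) = (2/10) = 1/5; P(data | urn B) = (3/7) = 3/7.
The prior-weighted likelihoods are 1/5 · 1/5 = 1/25, 4/5 · 3/7 = 12/35; summing to 67/175.
So P(urn A | data) = (1/25) / (67/175) = 7/67.

0.104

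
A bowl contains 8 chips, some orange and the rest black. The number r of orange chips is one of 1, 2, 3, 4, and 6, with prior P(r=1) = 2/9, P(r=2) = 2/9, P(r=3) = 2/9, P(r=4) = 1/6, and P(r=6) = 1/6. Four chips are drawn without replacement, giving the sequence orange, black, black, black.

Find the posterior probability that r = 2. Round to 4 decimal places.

Compute the likelihood of the observed sequence for each case: P(data | r = 1) = (1/8)(7/7)(6/6)(5/5) = 1/8; P(data | r = 2) = (2/8)(6/7)(5/6)(4/5) = 1/7; P(data | r = 3) = (3/8)(5/7)(4/6)(3/5) = 3/28; P(data | r = 4) = (4/8)(4/7)(3/6)(2/5) = 2/35; P(data | r = 6) = (6/8)(2/7)(1/6)(0/5) = 0.
Multiplying each by its prior: 2/9 · 1/8 = 1/36, 2/9 · 1/7 = 2/63, 2/9 · 3/28 = 1/42, 1/6 · 2/35 = 1/105, 1/6 · 0 = 0; with total 13/140.
Therefore the posterior P(r = 2 | data) = (2/63) / (13/140) = 40/117.

0.3419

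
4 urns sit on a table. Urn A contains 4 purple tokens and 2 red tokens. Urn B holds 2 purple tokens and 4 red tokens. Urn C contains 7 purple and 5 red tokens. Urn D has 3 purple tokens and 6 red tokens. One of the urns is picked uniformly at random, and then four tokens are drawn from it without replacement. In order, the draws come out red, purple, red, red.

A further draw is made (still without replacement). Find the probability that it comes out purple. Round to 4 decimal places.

Compute the likelihood of the observed sequence for each case: P(data | urn A) = (2/6)(4/5)(1/4)(0/3) = 0; P(data | urn B) = (4/6)(2/5)(3/4)(2/3) = 0.13333; P(data | urn C) = (5/12)(7/11)(4/10)(3/9) = 0.035354; P(data | urn D) = (6/9)(3/8)(5/7)(4/6) = 0.11905.
Weighting by the prior gives 1/4 · 0 = 0, 1/4 · 0.13333 = 0.033333, 1/4 · 0.035354 = 0.0088384, 1/4 · 0.11905 = 0.029762; with total 0.071934.
Dividing through by the total gives posterior P(urn A | data) = 0, P(urn B | data) = 0.46339, P(urn C | data) = 0.12287, P(urn D | data) = 0.41374.
So P(purple next | data) = Σ P(purple next | H) P(H | data) = (1/2)(0.46339) + (3/4)(0.12287) + (2/5)(0.41374) = 0.48934.

0.4893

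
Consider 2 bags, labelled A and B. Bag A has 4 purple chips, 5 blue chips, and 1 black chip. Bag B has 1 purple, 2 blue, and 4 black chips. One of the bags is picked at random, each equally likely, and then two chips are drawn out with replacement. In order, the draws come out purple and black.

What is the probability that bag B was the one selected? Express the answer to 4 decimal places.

Compute the likelihood of the observed sequence for each case: P(data | bag A) = (4/10)(1/10) = 0.04; P(data | bag B) = (1/7)(4/7) = 0.081633.
Multiplying each by its prior: 1/2 · 0.04 = 0.02, 1/2 · 0.081633 = 0.040816; these sum to 0.060816.
By Bayes' rule, P(bag B | data) = (0.040816) / (0.060816) = 0.67114.

0.6711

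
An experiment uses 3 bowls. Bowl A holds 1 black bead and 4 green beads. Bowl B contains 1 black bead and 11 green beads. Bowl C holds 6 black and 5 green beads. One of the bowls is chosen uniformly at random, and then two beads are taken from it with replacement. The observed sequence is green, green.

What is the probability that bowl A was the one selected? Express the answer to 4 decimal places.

0.3794

Under each hypothesis, the probability of the observed sequence is: P(data | bowl A) = (4/5)(4/5) = 0.64; P(data | bowl B) = (11/12)(11/12) = 0.84028; P(data | bowl C) = (5/11)(5/11) = 0.20661.
The prior-weighted likelihoods are 1/3 · 0.64 = 0.21333, 1/3 · 0.84028 = 0.28009, 1/3 · 0.20661 = 0.068871; with total 0.5623.
So P(bowl A | data) = (0.21333) / (0.5623) = 0.3794.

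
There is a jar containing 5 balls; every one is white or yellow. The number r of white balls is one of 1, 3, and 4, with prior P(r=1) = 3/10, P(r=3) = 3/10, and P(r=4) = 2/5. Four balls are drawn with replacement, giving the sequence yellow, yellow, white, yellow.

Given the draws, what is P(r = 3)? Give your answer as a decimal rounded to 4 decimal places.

0.2571

For each hypothesis, P(data | H) works out to: P(data | r = 1) = (4/5)(4/5)(1/5)(4/5) = 0.1024; P(data | r = 3) = (2/5)(2/5)(3/5)(2/5) = 0.0384; P(data | r = 4) = (1/5)(1/5)(4/5)(1/5) = 0.0064.
The prior-weighted likelihoods are 3/10 · 0.1024 = 0.03072, 3/10 · 0.0384 = 0.01152, 2/5 · 0.0064 = 0.00256; summing to 0.0448.
Therefore the posterior P(r = 3 | data) = (0.01152) / (0.0448) = 0.25714.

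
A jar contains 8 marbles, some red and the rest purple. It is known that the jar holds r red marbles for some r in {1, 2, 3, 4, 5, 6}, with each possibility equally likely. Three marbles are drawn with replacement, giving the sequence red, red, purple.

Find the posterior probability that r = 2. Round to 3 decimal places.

0.084

The likelihood of the observed sequence under each hypothesis: P(data | r = 1) = (1/8)(1/8)(7/8) = 0.013672; P(data | r = 2) = (2/8)(2/8)(6/8) = 0.046875; P(data | r = 3) = (3/8)(3/8)(5/8) = 0.087891; P(data | r = 4) = (4/8)(4/8)(4/8) = 0.125; P(data | r = 5) = (5/8)(5/8)(3/8) = 0.14648; P(data | r = 6) = (6/8)(6/8)(2/8) = 0.14062.
Weighting by the prior gives 1/6 · 0.013672 = 0.0022786, 1/6 · 0.046875 = 0.0078125, 1/6 · 0.087891 = 0.014648, 1/6 · 0.125 = 0.020833, 1/6 · 0.14648 = 0.024414, 1/6 · 0.14062 = 0.023438; with total 0.093424.
Therefore the posterior P(r = 2 | data) = (0.0078125) / (0.093424) = 0.083624.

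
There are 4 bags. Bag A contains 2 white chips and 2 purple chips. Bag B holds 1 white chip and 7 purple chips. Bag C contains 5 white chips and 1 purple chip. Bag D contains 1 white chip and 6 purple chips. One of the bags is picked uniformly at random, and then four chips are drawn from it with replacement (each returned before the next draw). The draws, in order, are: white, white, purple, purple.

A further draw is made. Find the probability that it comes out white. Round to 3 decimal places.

Under each hypothesis, the probability of the observed sequence is: P(data | bag A) = (2/4)(2/4)(2/4)(2/4) = 0.0625; P(data | bag B) = (1/8)(1/8)(7/8)(7/8) = 0.011963; P(data | bag C) = (5/6)(5/6)(1/6)(1/6) = 0.01929; P(data | bag D) = (1/7)(1/7)(6/7)(6/7) = 0.014994.
Multiplying each by its prior: 1/4 · 0.0625 = 0.015625, 1/4 · 0.011963 = 0.0029907, 1/4 · 0.01929 = 0.0048225, 1/4 · 0.014994 = 0.0037484; these sum to 0.027187.
Normalising, the posterior is P(bag A | data) = 0.57473, P(bag B | data) = 0.11001, P(bag C | data) = 0.17739, P(bag D | data) = 0.13788.
So P(white next | data) = Σ P(white next | H) P(H | data) = (1/2)(0.57473) + (1/8)(0.11001) + (5/6)(0.17739) + (1/7)(0.13788) = 0.46863.

0.469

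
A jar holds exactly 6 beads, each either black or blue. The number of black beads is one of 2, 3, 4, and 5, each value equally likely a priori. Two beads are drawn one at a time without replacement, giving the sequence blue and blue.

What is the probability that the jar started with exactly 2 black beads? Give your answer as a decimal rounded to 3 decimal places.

The likelihood of the observed sequence under each hypothesis: P(data | r = 2) = (4/6)(3/5) = 2/5; P(data | r = 3) = (3/6)(2/5) = 1/5; P(data | r = 4) = (2/6)(1/5) = 1/15; P(data | r = 5) = (1/6)(0/5) = 0.
Weighting by the prior gives 1/4 · 2/5 = 1/10, 1/4 · 1/5 = 1/20, 1/4 · 1/15 = 1/60, 1/4 · 0 = 0; summing to 1/6.
Therefore the posterior P(r = 2 | data) = (1/10) / (1/6) = 3/5.

0.600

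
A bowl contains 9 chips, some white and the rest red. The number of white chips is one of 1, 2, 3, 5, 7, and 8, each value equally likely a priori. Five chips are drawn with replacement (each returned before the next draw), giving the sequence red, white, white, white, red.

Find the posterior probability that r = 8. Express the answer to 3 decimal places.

0.096

For each hypothesis, P(data | H) works out to: P(data | r = 1) = (8/9)(1/9)(1/9)(1/9)(8/9) = 0.0010838; P(data | r = 2) = (7/9)(2/9)(2/9)(2/9)(7/9) = 0.0066386; P(data | r = 3) = (6/9)(3/9)(3/9)(3/9)(6/9) = 0.016461; P(data | r = 5) = (4/9)(5/9)(5/9)(5/9)(4/9) = 0.03387; P(data | r = 7) = (2/9)(7/9)(7/9)(7/9)(2/9) = 0.023235; P(data | r = 8) = (1/9)(8/9)(8/9)(8/9)(1/9) = 0.0086708.
The prior-weighted likelihoods are 1/6 · 0.0010838 = 0.00018064, 1/6 · 0.0066386 = 0.0011064, 1/6 · 0.016461 = 0.0027435, 1/6 · 0.03387 = 0.005645, 1/6 · 0.023235 = 0.0038725, 1/6 · 0.0086708 = 0.0014451; summing to 0.014993.
So P(r = 8 | data) = (0.0014451) / (0.014993) = 0.096386.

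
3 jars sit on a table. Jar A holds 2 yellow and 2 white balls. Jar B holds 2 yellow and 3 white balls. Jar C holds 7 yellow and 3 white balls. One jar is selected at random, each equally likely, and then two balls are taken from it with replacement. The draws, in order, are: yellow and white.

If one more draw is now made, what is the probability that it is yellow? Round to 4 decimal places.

0.5257

Compute the likelihood of the observed sequence for each case: P(data | jar A) = (2/4)(2/4) = 1/4; P(data | jar B) = (2/5)(3/5) = 6/25; P(data | jar C) = (7/10)(3/10) = 21/100.
Multiplying each by its prior: 1/3 · 1/4 = 1/12, 1/3 · 6/25 = 2/25, 1/3 · 21/100 = 7/100; summing to 7/30.
Dividing through by the total gives posterior P(jar A | data) = 5/14, P(jar B | data) = 12/35, P(jar C | data) = 3/10.
Averaging over the posterior, P(yellow next | data) = (1/2)(5/14) + (2/5)(12/35) + (7/10)(3/10) = 92/175.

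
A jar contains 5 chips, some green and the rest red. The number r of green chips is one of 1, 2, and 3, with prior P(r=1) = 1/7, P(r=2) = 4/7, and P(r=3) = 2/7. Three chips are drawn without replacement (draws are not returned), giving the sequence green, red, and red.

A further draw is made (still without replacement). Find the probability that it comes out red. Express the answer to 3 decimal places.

0.500

Compute the likelihood of the observed sequence for each case: P(data | r = 1) = (1/5)(4/4)(3/3) = 1/5; P(data | r = 2) = (2/5)(3/4)(2/3) = 1/5; P(data | r = 3) = (3/5)(2/4)(1/3) = 1/10.
The prior-weighted likelihoods are 1/7 · 1/5 = 1/35, 4/7 · 1/5 = 4/35, 2/7 · 1/10 = 1/35; with total 6/35.
The posterior is then P(r = 1 | data) = 1/6, P(r = 2 | data) = 2/3, P(r = 3 | data) = 1/6.
Averaging over the posterior, P(red next | data) = (1)(1/6) + (1/2)(2/3) + (0)(1/6) = 1/2.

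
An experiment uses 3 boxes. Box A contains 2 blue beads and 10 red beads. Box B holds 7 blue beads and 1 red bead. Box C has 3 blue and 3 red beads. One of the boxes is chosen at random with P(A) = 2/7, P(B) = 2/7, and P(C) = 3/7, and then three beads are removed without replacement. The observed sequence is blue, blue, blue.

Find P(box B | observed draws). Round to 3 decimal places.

For each hypothesis, P(data | H) works out to: P(data | box A) = (2/12)(1/11)(0/10) = 0; P(data | box B) = (7/8)(6/7)(5/6) = 5/8; P(data | box C) = (3/6)(2/5)(1/4) = 1/20.
Weighting by the prior gives 2/7 · 0 = 0, 2/7 · 5/8 = 5/28, 3/7 · 1/20 = 3/140; summing to 1/5.
Therefore the posterior P(box B | data) = (5/28) / (1/5) = 25/28.

0.893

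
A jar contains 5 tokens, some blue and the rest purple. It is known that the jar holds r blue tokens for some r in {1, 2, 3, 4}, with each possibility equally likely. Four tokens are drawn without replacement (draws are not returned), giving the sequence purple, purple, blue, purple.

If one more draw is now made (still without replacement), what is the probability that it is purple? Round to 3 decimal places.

0.667

The likelihood of the observed sequence under each hypothesis: P(data | r = 1) = (4/5)(3/4)(1/3)(2/2) = 1/5; P(data | r = 2) = (3/5)(2/4)(2/3)(1/2) = 1/10; P(data | r = 3) = (2/5)(1/4)(3/3)(0/2) = 0; P(data | r = 4) = (1/5)(0/4) = 0.
Weighting by the prior gives 1/4 · 1/5 = 1/20, 1/4 · 1/10 = 1/40, 1/4 · 0 = 0, 1/4 · 0 = 0; these sum to 3/40.
Normalising, the posterior is P(r = 1 | data) = 2/3, P(r = 2 | data) = 1/3, P(r = 3 | data) = 0, P(r = 4 | data) = 0.
The predictive probability is P(purple next | data) = (1)(2/3) + (0)(1/3) = 2/3.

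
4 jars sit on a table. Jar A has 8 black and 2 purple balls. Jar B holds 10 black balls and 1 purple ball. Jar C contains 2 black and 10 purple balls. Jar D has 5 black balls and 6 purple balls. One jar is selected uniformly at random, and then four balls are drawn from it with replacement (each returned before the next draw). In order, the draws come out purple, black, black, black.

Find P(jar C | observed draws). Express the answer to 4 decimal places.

Compute the likelihood of the observed sequence for each case: P(data | jar A) = (2/10)(8/10)(8/10)(8/10) = 0.1024; P(data | jar B) = (1/11)(10/11)(10/11)(10/11) = 0.068301; P(data | jar C) = (10/12)(2/12)(2/12)(2/12) = 0.003858; P(data | jar D) = (6/11)(5/11)(5/11)(5/11) = 0.051226.
Weighting by the prior gives 1/4 · 0.1024 = 0.0256, 1/4 · 0.068301 = 0.017075, 1/4 · 0.003858 = 0.00096451, 1/4 · 0.051226 = 0.012807; with total 0.056446.
By Bayes' rule, P(jar C | data) = (0.00096451) / (0.056446) = 0.017087.

0.0171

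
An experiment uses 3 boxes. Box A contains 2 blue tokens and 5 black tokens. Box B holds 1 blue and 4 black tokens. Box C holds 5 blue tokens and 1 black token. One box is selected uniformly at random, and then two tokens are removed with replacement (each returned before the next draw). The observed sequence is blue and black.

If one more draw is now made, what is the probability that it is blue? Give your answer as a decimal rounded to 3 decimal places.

Compute the likelihood of the observed sequence for each case: P(data | box A) = (2/7)(5/7) = 0.20408; P(data | box B) = (1/5)(4/5) = 0.16; P(data | box C) = (5/6)(1/6) = 0.13889.
The prior-weighted likelihoods are 1/3 · 0.20408 = 0.068027, 1/3 · 0.16 = 0.053333, 1/3 · 0.13889 = 0.046296; these sum to 0.16766.
The posterior is then P(box A | data) = 0.40575, P(box B | data) = 0.31811, P(box C | data) = 0.27614.
Averaging over the posterior, P(blue next | data) = (2/7)(0.40575) + (1/5)(0.31811) + (5/6)(0.27614) = 0.40967.

0.410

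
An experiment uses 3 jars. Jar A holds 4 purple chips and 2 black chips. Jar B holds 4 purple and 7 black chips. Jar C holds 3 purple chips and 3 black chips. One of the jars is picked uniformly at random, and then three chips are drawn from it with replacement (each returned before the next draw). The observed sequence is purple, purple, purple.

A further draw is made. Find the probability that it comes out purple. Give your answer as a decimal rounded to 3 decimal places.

0.591

Compute the likelihood of the observed sequence for each case: P(data | jar A) = (4/6)(4/6)(4/6) = 0.2963; P(data | jar B) = (4/11)(4/11)(4/11) = 0.048084; P(data | jar C) = (3/6)(3/6)(3/6) = 0.125.
Multiplying each by its prior: 1/3 · 0.2963 = 0.098765, 1/3 · 0.048084 = 0.016028, 1/3 · 0.125 = 0.041667; summing to 0.15646.
The posterior is then P(jar A | data) = 0.63125, P(jar B | data) = 0.10244, P(jar C | data) = 0.26631.
The predictive probability is P(purple next | data) = (2/3)(0.63125) + (4/11)(0.10244) + (1/2)(0.26631) = 0.59124.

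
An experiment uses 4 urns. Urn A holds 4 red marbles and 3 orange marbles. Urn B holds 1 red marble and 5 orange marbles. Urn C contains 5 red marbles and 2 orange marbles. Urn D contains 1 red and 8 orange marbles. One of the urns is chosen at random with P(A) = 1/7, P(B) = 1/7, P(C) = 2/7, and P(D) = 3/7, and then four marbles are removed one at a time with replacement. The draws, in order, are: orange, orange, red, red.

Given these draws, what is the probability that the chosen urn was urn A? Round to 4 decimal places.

0.3127

For each hypothesis, P(data | H) works out to: P(data | urn A) = (3/7)(3/7)(4/7)(4/7) = 0.059975; P(data | urn B) = (5/6)(5/6)(1/6)(1/6) = 0.01929; P(data | urn C) = (2/7)(2/7)(5/7)(5/7) = 0.041649; P(data | urn D) = (8/9)(8/9)(1/9)(1/9) = 0.0097546.
Weighting by the prior gives 1/7 · 0.059975 = 0.0085679, 1/7 · 0.01929 = 0.0027557, 2/7 · 0.041649 = 0.0119, 3/7 · 0.0097546 = 0.0041805; with total 0.027404.
Therefore the posterior P(urn A | data) = (0.0085679) / (0.027404) = 0.31265.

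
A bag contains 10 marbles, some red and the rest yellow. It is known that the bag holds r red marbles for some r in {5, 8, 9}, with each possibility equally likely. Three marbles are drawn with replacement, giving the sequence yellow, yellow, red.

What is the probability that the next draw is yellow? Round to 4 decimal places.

0.4205

Under each hypothesis, the probability of the observed sequence is: P(data | r = 5) = (5/10)(5/10)(5/10) = 0.125; P(data | r = 8) = (2/10)(2/10)(8/10) = 0.032; P(data | r = 9) = (1/10)(1/10)(9/10) = 0.009.
The prior-weighted likelihoods are 1/3 · 0.125 = 0.041667, 1/3 · 0.032 = 0.010667, 1/3 · 0.009 = 0.003; summing to 0.055333.
The posterior is then P(r = 5 | data) = 0.75301, P(r = 8 | data) = 0.19277, P(r = 9 | data) = 0.054217.
Averaging over the posterior, P(yellow next | data) = (1/2)(0.75301) + (1/5)(0.19277) + (1/10)(0.054217) = 0.42048.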